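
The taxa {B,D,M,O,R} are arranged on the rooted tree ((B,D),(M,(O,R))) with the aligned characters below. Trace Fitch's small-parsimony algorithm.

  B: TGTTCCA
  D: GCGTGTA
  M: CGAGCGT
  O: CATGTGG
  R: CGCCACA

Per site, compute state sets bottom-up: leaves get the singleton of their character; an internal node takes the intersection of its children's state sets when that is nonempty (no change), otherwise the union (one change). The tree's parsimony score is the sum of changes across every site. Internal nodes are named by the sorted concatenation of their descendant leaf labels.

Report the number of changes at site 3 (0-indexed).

2

[col 0] BD: children B:{T}, D:{G} ∪→ {G,T}; cost 1
[col 0] OR: children O:{C}, R:{C} ∩→ {C}; cost 0
[col 0] MOR: children M:{C}, OR:{C} ∩→ {C}; cost 0
[col 0] BDMOR: children BD:{G,T}, MOR:{C} ∪→ {C,G,T}; cost 1
[col 1] BD: children B:{G}, D:{C} ∪→ {C,G}; cost 1
[col 1] OR: children O:{A}, R:{G} ∪→ {A,G}; cost 1
[col 1] MOR: children M:{G}, OR:{A,G} ∩→ {G}; cost 0
[col 1] BDMOR: children BD:{C,G}, MOR:{G} ∩→ {G}; cost 0
[col 2] BD: children B:{T}, D:{G} ∪→ {G,T}; cost 1
[col 2] OR: children O:{T}, R:{C} ∪→ {C,T}; cost 1
[col 2] MOR: children M:{A}, OR:{C,T} ∪→ {A,C,T}; cost 1
[col 2] BDMOR: children BD:{G,T}, MOR:{A,C,T} ∩→ {T}; cost 0
[col 3] BD: children B:{T}, D:{T} ∩→ {T}; cost 0
[col 3] OR: children O:{G}, R:{C} ∪→ {C,G}; cost 1
[col 3] MOR: children M:{G}, OR:{C,G} ∩→ {G}; cost 0
[col 3] BDMOR: children BD:{T}, MOR:{G} ∪→ {G,T}; cost 1
[col 4] BD: children B:{C}, D:{G} ∪→ {C,G}; cost 1
[col 4] OR: children O:{T}, R:{A} ∪→ {A,T}; cost 1
[col 4] MOR: children M:{C}, OR:{A,T} ∪→ {A,C,T}; cost 1
[col 4] BDMOR: children BD:{C,G}, MOR:{A,C,T} ∩→ {C}; cost 0
[col 5] BD: children B:{C}, D:{T} ∪→ {C,T}; cost 1
[col 5] OR: children O:{G}, R:{C} ∪→ {C,G}; cost 1
[col 5] MOR: children M:{G}, OR:{C,G} ∩→ {G}; cost 0
[col 5] BDMOR: children BD:{C,T}, MOR:{G} ∪→ {C,G,T}; cost 1
[col 6] BD: children B:{A}, D:{A} ∩→ {A}; cost 0
[col 6] OR: children O:{G}, R:{A} ∪→ {A,G}; cost 1
[col 6] MOR: children M:{T}, OR:{A,G} ∪→ {A,G,T}; cost 1
[col 6] BDMOR: children BD:{A}, MOR:{A,G,T} ∩→ {A}; cost 0
per-site changes: [2, 2, 3, 2, 3, 3, 2]; total = 17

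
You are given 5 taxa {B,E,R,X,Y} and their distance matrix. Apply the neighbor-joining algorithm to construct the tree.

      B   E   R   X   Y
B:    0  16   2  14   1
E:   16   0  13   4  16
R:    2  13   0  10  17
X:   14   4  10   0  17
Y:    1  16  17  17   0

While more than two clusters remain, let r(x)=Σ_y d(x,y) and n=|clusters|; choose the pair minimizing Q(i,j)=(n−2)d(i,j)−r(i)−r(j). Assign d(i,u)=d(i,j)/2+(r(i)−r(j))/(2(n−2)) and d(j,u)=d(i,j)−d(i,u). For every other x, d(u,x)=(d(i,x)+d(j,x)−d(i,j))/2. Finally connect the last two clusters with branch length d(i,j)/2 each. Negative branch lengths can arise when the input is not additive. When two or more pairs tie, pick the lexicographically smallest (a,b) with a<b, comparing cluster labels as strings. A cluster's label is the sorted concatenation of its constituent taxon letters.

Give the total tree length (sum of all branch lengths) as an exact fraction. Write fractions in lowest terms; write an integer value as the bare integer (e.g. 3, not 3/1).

167/8

step 1: merge (E,X) at d=4, Q=-82; branch lengths E→8/3, X→4/3; new cluster EX
  updated: d(B,EX)=13, d(EX,R)=19/2, d(EX,Y)=29/2
step 2: merge (B,Y) at d=1, Q=-93/2; branch lengths B→-29/8, Y→37/8; new cluster BY
  updated: d(BY,EX)=53/4, d(BY,R)=9
step 3: merge (BY,EX) at d=53/4, Q=-127/4; branch lengths BY→51/8, EX→55/8; new cluster BEXY
  updated: d(BEXY,R)=21/8
step 4: merge (BEXY,R) at d=21/8; branch lengths BEXY→21/16, R→21/16; new cluster BERXY
final tree: (((B:-29/8,Y:37/8):51/8,(E:8/3,X:4/3):55/8):21/16,R:21/16)
total length: 167/8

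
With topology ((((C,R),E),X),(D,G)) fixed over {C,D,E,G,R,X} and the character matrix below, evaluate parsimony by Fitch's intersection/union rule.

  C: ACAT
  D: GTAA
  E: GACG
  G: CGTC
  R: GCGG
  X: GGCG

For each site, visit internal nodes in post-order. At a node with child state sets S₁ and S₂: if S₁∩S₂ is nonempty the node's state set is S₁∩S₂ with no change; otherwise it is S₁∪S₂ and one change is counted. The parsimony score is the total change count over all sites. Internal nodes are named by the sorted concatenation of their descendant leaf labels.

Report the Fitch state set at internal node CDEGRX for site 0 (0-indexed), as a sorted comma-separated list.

site 0, node CR: C={A} ∪ R={G} → {A,G} (+1)
site 0, node CER: CR={A,G} ∩ E={G} → {G} (+0)
site 0, node CERX: CER={G} ∩ X={G} → {G} (+0)
site 0, node DG: D={G} ∪ G={C} → {C,G} (+1)
site 0, node CDEGRX: CERX={G} ∩ DG={C,G} → {G} (+0)
site 1, node CR: C={C} ∩ R={C} → {C} (+0)
site 1, node CER: CR={C} ∪ E={A} → {A,C} (+1)
site 1, node CERX: CER={A,C} ∪ X={G} → {A,C,G} (+1)
site 1, node DG: D={T} ∪ G={G} → {G,T} (+1)
site 1, node CDEGRX: CERX={A,C,G} ∩ DG={G,T} → {G} (+0)
site 2, node CR: C={A} ∪ R={G} → {A,G} (+1)
site 2, node CER: CR={A,G} ∪ E={C} → {A,C,G} (+1)
site 2, node CERX: CER={A,C,G} ∩ X={C} → {C} (+0)
site 2, node DG: D={A} ∪ G={T} → {A,T} (+1)
site 2, node CDEGRX: CERX={C} ∪ DG={A,T} → {A,C,T} (+1)
site 3, node CR: C={T} ∪ R={G} → {G,T} (+1)
site 3, node CER: CR={G,T} ∩ E={G} → {G} (+0)
site 3, node CERX: CER={G} ∩ X={G} → {G} (+0)
site 3, node DG: D={A} ∪ G={C} → {A,C} (+1)
site 3, node CDEGRX: CERX={G} ∪ DG={A,C} → {A,C,G} (+1)
per-site changes: [2, 3, 4, 3]; total = 12

G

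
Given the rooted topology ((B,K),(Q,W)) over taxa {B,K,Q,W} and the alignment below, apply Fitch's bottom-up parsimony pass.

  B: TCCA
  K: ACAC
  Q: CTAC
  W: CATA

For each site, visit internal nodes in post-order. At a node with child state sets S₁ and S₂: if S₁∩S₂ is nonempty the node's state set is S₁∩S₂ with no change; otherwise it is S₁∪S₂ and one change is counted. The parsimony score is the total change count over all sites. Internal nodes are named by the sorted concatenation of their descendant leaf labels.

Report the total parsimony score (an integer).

8

[col 0] BK: children B:{T}, K:{A} ∪→ {A,T}; cost 1
[col 0] QW: children Q:{C}, W:{C} ∩→ {C}; cost 0
[col 0] BKQW: children BK:{A,T}, QW:{C} ∪→ {A,C,T}; cost 1
[col 1] BK: children B:{C}, K:{C} ∩→ {C}; cost 0
[col 1] QW: children Q:{T}, W:{A} ∪→ {A,T}; cost 1
[col 1] BKQW: children BK:{C}, QW:{A,T} ∪→ {A,C,T}; cost 1
[col 2] BK: children B:{C}, K:{A} ∪→ {A,C}; cost 1
[col 2] QW: children Q:{A}, W:{T} ∪→ {A,T}; cost 1
[col 2] BKQW: children BK:{A,C}, QW:{A,T} ∩→ {A}; cost 0
[col 3] BK: children B:{A}, K:{C} ∪→ {A,C}; cost 1
[col 3] QW: children Q:{C}, W:{A} ∪→ {A,C}; cost 1
[col 3] BKQW: children BK:{A,C}, QW:{A,C} ∩→ {A,C}; cost 0
per-site changes: [2, 2, 2, 2]; total = 8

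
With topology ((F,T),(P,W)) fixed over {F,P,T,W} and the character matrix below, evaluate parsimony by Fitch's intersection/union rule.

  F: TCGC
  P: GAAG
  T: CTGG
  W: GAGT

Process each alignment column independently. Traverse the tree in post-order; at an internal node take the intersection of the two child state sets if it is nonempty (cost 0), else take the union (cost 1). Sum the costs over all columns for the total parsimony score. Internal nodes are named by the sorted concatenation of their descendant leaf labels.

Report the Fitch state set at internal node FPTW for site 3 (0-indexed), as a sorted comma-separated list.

G

site 0, node FT: F={T} ∪ T={C} → {C,T} (+1)
site 0, node PW: P={G} ∩ W={G} → {G} (+0)
site 0, node FPTW: FT={C,T} ∪ PW={G} → {C,G,T} (+1)
site 1, node FT: F={C} ∪ T={T} → {C,T} (+1)
site 1, node PW: P={A} ∩ W={A} → {A} (+0)
site 1, node FPTW: FT={C,T} ∪ PW={A} → {A,C,T} (+1)
site 2, node FT: F={G} ∩ T={G} → {G} (+0)
site 2, node PW: P={A} ∪ W={G} → {A,G} (+1)
site 2, node FPTW: FT={G} ∩ PW={A,G} → {G} (+0)
site 3, node FT: F={C} ∪ T={G} → {C,G} (+1)
site 3, node PW: P={G} ∪ W={T} → {G,T} (+1)
site 3, node FPTW: FT={C,G} ∩ PW={G,T} → {G} (+0)
per-site changes: [2, 2, 1, 2]; total = 7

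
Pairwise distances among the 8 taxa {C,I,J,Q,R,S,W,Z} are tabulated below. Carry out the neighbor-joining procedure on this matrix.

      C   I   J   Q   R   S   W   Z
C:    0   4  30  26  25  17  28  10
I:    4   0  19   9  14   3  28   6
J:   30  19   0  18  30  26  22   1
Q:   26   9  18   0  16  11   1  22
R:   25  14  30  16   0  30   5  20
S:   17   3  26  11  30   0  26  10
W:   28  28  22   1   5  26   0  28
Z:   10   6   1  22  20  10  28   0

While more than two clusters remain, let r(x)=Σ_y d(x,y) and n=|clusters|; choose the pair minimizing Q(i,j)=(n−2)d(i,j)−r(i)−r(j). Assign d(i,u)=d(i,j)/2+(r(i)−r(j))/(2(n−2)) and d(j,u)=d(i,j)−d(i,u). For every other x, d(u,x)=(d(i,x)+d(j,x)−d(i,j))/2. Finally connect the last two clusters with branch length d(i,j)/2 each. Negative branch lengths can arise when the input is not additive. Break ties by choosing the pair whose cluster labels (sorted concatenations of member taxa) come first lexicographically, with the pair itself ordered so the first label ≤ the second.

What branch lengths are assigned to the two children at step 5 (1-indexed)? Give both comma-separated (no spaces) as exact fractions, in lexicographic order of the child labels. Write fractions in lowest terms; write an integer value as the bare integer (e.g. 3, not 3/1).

91/32,165/32

iteration 1: select R,W (d=5, Q=-248); attach at lengths (8/3, 7/3); label the merged cluster RW
  updated: d(C,RW)=24, d(I,RW)=37/2, d(J,RW)=47/2, d(Q,RW)=6, d(RW,S)=51/2, d(RW,Z)=43/2
iteration 2: select J,Z (d=1, Q=-183); attach at lengths (26/5, -21/5); label the merged cluster JZ
  updated: d(C,JZ)=39/2, d(I,JZ)=12, d(JZ,Q)=39/2, d(JZ,RW)=22, d(JZ,S)=35/2
iteration 3: select Q,RW (d=6, Q=-287/2); attach at lengths (-1/16, 97/16); label the merged cluster QRW
  updated: d(C,QRW)=22, d(I,QRW)=43/4, d(JZ,QRW)=71/4, d(QRW,S)=61/4
iteration 4: select C,I (d=4, Q=-321/4); attach at lengths (179/24, -83/24); label the merged cluster CI
  updated: d(CI,JZ)=55/4, d(CI,QRW)=115/8, d(CI,S)=8
iteration 5: select CI,S (d=8, Q=-487/8); attach at lengths (91/32, 165/32); label the merged cluster CIS
  updated: d(CIS,JZ)=93/8, d(CIS,QRW)=173/16
iteration 6: select CIS,JZ (d=93/8, Q=-643/16); attach at lengths (75/32, 297/32); label the merged cluster CIJSZ
  updated: d(CIJSZ,QRW)=271/32
iteration 7: select CIJSZ,QRW (d=271/32); attach at lengths (271/64, 271/64); label the merged cluster CIJQRSWZ
final tree: ((((C:179/24,I:-83/24):91/32,S:165/32):75/32,(J:26/5,Z:-21/5):297/32):271/64,(Q:-1/16,(R:8/3,W:7/3):97/16):271/64)
total length: 1411/32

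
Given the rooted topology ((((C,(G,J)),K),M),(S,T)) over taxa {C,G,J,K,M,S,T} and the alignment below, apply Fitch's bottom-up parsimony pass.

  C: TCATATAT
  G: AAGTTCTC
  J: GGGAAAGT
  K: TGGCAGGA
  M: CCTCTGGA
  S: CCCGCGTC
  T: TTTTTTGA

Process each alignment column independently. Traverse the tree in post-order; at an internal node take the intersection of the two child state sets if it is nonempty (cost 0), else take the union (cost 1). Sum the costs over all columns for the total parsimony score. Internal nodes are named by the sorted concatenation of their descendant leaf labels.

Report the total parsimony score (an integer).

28

GJ@0: {A} ∪ {G} = {A,G} (union, +1)
CGJ@0: {T} ∪ {A,G} = {A,G,T} (union, +1)
CGJK@0: {A,G,T} ∩ {T} = {T} (intersection, +0)
CGJKM@0: {T} ∪ {C} = {C,T} (union, +1)
ST@0: {C} ∪ {T} = {C,T} (union, +1)
CGJKMST@0: {C,T} ∩ {C,T} = {C,T} (intersection, +0)
GJ@1: {A} ∪ {G} = {A,G} (union, +1)
CGJ@1: {C} ∪ {A,G} = {A,C,G} (union, +1)
CGJK@1: {A,C,G} ∩ {G} = {G} (intersection, +0)
CGJKM@1: {G} ∪ {C} = {C,G} (union, +1)
ST@1: {C} ∪ {T} = {C,T} (union, +1)
CGJKMST@1: {C,G} ∩ {C,T} = {C} (intersection, +0)
GJ@2: {G} ∩ {G} = {G} (intersection, +0)
CGJ@2: {A} ∪ {G} = {A,G} (union, +1)
CGJK@2: {A,G} ∩ {G} = {G} (intersection, +0)
CGJKM@2: {G} ∪ {T} = {G,T} (union, +1)
ST@2: {C} ∪ {T} = {C,T} (union, +1)
CGJKMST@2: {G,T} ∩ {C,T} = {T} (intersection, +0)
GJ@3: {T} ∪ {A} = {A,T} (union, +1)
CGJ@3: {T} ∩ {A,T} = {T} (intersection, +0)
CGJK@3: {T} ∪ {C} = {C,T} (union, +1)
CGJKM@3: {C,T} ∩ {C} = {C} (intersection, +0)
ST@3: {G} ∪ {T} = {G,T} (union, +1)
CGJKMST@3: {C} ∪ {G,T} = {C,G,T} (union, +1)
GJ@4: {T} ∪ {A} = {A,T} (union, +1)
CGJ@4: {A} ∩ {A,T} = {A} (intersection, +0)
CGJK@4: {A} ∩ {A} = {A} (intersection, +0)
CGJKM@4: {A} ∪ {T} = {A,T} (union, +1)
ST@4: {C} ∪ {T} = {C,T} (union, +1)
CGJKMST@4: {A,T} ∩ {C,T} = {T} (intersection, +0)
GJ@5: {C} ∪ {A} = {A,C} (union, +1)
CGJ@5: {T} ∪ {A,C} = {A,C,T} (union, +1)
CGJK@5: {A,C,T} ∪ {G} = {A,C,G,T} (union, +1)
CGJKM@5: {A,C,G,T} ∩ {G} = {G} (intersection, +0)
ST@5: {G} ∪ {T} = {G,T} (union, +1)
CGJKMST@5: {G} ∩ {G,T} = {G} (intersection, +0)
GJ@6: {T} ∪ {G} = {G,T} (union, +1)
CGJ@6: {A} ∪ {G,T} = {A,G,T} (union, +1)
CGJK@6: {A,G,T} ∩ {G} = {G} (intersection, +0)
CGJKM@6: {G} ∩ {G} = {G} (intersection, +0)
ST@6: {T} ∪ {G} = {G,T} (union, +1)
CGJKMST@6: {G} ∩ {G,T} = {G} (intersection, +0)
GJ@7: {C} ∪ {T} = {C,T} (union, +1)
CGJ@7: {T} ∩ {C,T} = {T} (intersection, +0)
CGJK@7: {T} ∪ {A} = {A,T} (union, +1)
CGJKM@7: {A,T} ∩ {A} = {A} (intersection, +0)
ST@7: {C} ∪ {A} = {A,C} (union, +1)
CGJKMST@7: {A} ∩ {A,C} = {A} (intersection, +0)
per-site changes: [4, 4, 3, 4, 3, 4, 3, 3]; total = 28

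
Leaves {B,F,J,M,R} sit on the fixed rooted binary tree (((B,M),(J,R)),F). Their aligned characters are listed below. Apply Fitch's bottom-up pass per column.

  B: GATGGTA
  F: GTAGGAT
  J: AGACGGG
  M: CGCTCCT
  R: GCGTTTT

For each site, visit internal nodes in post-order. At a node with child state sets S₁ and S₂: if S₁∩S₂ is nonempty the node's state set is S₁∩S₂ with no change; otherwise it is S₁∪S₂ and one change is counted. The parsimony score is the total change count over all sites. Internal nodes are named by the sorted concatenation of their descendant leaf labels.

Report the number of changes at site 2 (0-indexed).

3

[col 0] BM: children B:{G}, M:{C} ∪→ {C,G}; cost 1
[col 0] JR: children J:{A}, R:{G} ∪→ {A,G}; cost 1
[col 0] BJMR: children BM:{C,G}, JR:{A,G} ∩→ {G}; cost 0
[col 0] BFJMR: children BJMR:{G}, F:{G} ∩→ {G}; cost 0
[col 1] BM: children B:{A}, M:{G} ∪→ {A,G}; cost 1
[col 1] JR: children J:{G}, R:{C} ∪→ {C,G}; cost 1
[col 1] BJMR: children BM:{A,G}, JR:{C,G} ∩→ {G}; cost 0
[col 1] BFJMR: children BJMR:{G}, F:{T} ∪→ {G,T}; cost 1
[col 2] BM: children B:{T}, M:{C} ∪→ {C,T}; cost 1
[col 2] JR: children J:{A}, R:{G} ∪→ {A,G}; cost 1
[col 2] BJMR: children BM:{C,T}, JR:{A,G} ∪→ {A,C,G,T}; cost 1
[col 2] BFJMR: children BJMR:{A,C,G,T}, F:{A} ∩→ {A}; cost 0
[col 3] BM: children B:{G}, M:{T} ∪→ {G,T}; cost 1
[col 3] JR: children J:{C}, R:{T} ∪→ {C,T}; cost 1
[col 3] BJMR: children BM:{G,T}, JR:{C,T} ∩→ {T}; cost 0
[col 3] BFJMR: children BJMR:{T}, F:{G} ∪→ {G,T}; cost 1
[col 4] BM: children B:{G}, M:{C} ∪→ {C,G}; cost 1
[col 4] JR: children J:{G}, R:{T} ∪→ {G,T}; cost 1
[col 4] BJMR: children BM:{C,G}, JR:{G,T} ∩→ {G}; cost 0
[col 4] BFJMR: children BJMR:{G}, F:{G} ∩→ {G}; cost 0
[col 5] BM: children B:{T}, M:{C} ∪→ {C,T}; cost 1
[col 5] JR: children J:{G}, R:{T} ∪→ {G,T}; cost 1
[col 5] BJMR: children BM:{C,T}, JR:{G,T} ∩→ {T}; cost 0
[col 5] BFJMR: children BJMR:{T}, F:{A} ∪→ {A,T}; cost 1
[col 6] BM: children B:{A}, M:{T} ∪→ {A,T}; cost 1
[col 6] JR: children J:{G}, R:{T} ∪→ {G,T}; cost 1
[col 6] BJMR: children BM:{A,T}, JR:{G,T} ∩→ {T}; cost 0
[col 6] BFJMR: children BJMR:{T}, F:{T} ∩→ {T}; cost 0
per-site changes: [2, 3, 3, 3, 2, 3, 2]; total = 18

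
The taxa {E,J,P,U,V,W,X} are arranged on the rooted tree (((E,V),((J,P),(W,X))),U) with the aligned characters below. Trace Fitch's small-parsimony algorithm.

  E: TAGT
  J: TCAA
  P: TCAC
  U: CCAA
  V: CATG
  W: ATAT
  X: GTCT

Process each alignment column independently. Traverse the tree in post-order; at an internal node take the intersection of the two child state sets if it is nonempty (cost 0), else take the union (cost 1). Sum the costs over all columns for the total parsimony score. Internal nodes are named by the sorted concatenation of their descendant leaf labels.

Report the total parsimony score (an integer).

13

EV@0: {T} ∪ {C} = {C,T} (union, +1)
JP@0: {T} ∩ {T} = {T} (intersection, +0)
WX@0: {A} ∪ {G} = {A,G} (union, +1)
JPWX@0: {T} ∪ {A,G} = {A,G,T} (union, +1)
EJPVWX@0: {C,T} ∩ {A,G,T} = {T} (intersection, +0)
EJPUVWX@0: {T} ∪ {C} = {C,T} (union, +1)
EV@1: {A} ∩ {A} = {A} (intersection, +0)
JP@1: {C} ∩ {C} = {C} (intersection, +0)
WX@1: {T} ∩ {T} = {T} (intersection, +0)
JPWX@1: {C} ∪ {T} = {C,T} (union, +1)
EJPVWX@1: {A} ∪ {C,T} = {A,C,T} (union, +1)
EJPUVWX@1: {A,C,T} ∩ {C} = {C} (intersection, +0)
EV@2: {G} ∪ {T} = {G,T} (union, +1)
JP@2: {A} ∩ {A} = {A} (intersection, +0)
WX@2: {A} ∪ {C} = {A,C} (union, +1)
JPWX@2: {A} ∩ {A,C} = {A} (intersection, +0)
EJPVWX@2: {G,T} ∪ {A} = {A,G,T} (union, +1)
EJPUVWX@2: {A,G,T} ∩ {A} = {A} (intersection, +0)
EV@3: {T} ∪ {G} = {G,T} (union, +1)
JP@3: {A} ∪ {C} = {A,C} (union, +1)
WX@3: {T} ∩ {T} = {T} (intersection, +0)
JPWX@3: {A,C} ∪ {T} = {A,C,T} (union, +1)
EJPVWX@3: {G,T} ∩ {A,C,T} = {T} (intersection, +0)
EJPUVWX@3: {T} ∪ {A} = {A,T} (union, +1)
per-site changes: [4, 2, 3, 4]; total = 13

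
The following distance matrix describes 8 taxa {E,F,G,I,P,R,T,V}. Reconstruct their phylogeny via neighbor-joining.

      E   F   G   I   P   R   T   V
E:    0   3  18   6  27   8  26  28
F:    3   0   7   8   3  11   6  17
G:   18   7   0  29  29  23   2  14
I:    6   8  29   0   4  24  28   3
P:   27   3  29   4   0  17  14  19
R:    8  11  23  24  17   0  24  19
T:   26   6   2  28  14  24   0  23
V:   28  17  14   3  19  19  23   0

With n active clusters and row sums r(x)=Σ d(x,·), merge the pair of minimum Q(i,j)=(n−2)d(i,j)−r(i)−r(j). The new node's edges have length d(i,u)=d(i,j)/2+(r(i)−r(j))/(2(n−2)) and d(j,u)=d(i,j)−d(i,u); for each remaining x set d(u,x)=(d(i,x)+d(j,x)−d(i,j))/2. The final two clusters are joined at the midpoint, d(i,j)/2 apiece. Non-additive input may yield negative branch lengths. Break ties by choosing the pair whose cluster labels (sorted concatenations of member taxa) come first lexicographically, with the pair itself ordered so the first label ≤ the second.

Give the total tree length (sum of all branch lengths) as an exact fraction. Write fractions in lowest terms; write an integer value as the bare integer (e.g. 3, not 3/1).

653/16

1. join G+T (d=2, Q=-233) ⇒ GT; edges |G|=11/12, |T|=13/12
  updated: d(E,GT)=21, d(F,GT)=11/2, d(GT,I)=55/2, d(GT,P)=41/2, d(GT,R)=45/2, d(GT,V)=35/2
2. join I+V (d=3, Q=-161) ⇒ IV; edges |I|=-8/5, |V|=23/5
  updated: d(E,IV)=31/2, d(F,IV)=11, d(GT,IV)=21, d(IV,P)=10, d(IV,R)=20
3. join E+R (d=8, Q=-121) ⇒ ER; edges |E|=7/2, |R|=9/2
  updated: d(ER,F)=3, d(ER,GT)=71/4, d(ER,IV)=55/4, d(ER,P)=18
4. join IV+P (d=10, Q=-309/4) ⇒ IPV; edges |IV|=137/24, |P|=103/24
  updated: d(ER,IPV)=87/8, d(F,IPV)=2, d(GT,IPV)=63/4
5. join ER+IPV (d=87/8, Q=-77/2) ⇒ EIPRV; edges |ER|=99/16, |IPV|=75/16
  updated: d(EIPRV,F)=-47/16, d(EIPRV,GT)=181/16
6. join EIPRV+F (d=-47/16, Q=-111/8) ⇒ EFIPRV; edges |EIPRV|=23/16, |F|=-35/8
  updated: d(EFIPRV,GT)=79/8
7. join EFIPRV+GT (d=79/8) ⇒ EFGIPRTV; edges |EFIPRV|=79/16, |GT|=79/16
final tree: ((((E:7/2,R:9/2):99/16,((I:-8/5,V:23/5):137/24,P:103/24):75/16):23/16,F:-35/8):79/16,(G:11/12,T:13/12):79/16)
total length: 653/16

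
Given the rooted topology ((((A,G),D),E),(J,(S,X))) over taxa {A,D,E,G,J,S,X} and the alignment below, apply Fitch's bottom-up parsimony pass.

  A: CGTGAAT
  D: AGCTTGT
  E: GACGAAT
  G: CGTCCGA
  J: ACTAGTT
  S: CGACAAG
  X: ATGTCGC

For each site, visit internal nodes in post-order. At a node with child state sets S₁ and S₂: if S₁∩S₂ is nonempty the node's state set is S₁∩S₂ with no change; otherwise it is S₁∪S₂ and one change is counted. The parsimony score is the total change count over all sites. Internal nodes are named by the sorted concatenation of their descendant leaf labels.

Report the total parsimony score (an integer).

26

[col 0] AG: children A:{C}, G:{C} ∩→ {C}; cost 0
[col 0] ADG: children AG:{C}, D:{A} ∪→ {A,C}; cost 1
[col 0] ADEG: children ADG:{A,C}, E:{G} ∪→ {A,C,G}; cost 1
[col 0] SX: children S:{C}, X:{A} ∪→ {A,C}; cost 1
[col 0] JSX: children J:{A}, SX:{A,C} ∩→ {A}; cost 0
[col 0] ADEGJSX: children ADEG:{A,C,G}, JSX:{A} ∩→ {A}; cost 0
[col 1] AG: children A:{G}, G:{G} ∩→ {G}; cost 0
[col 1] ADG: children AG:{G}, D:{G} ∩→ {G}; cost 0
[col 1] ADEG: children ADG:{G}, E:{A} ∪→ {A,G}; cost 1
[col 1] SX: children S:{G}, X:{T} ∪→ {G,T}; cost 1
[col 1] JSX: children J:{C}, SX:{G,T} ∪→ {C,G,T}; cost 1
[col 1] ADEGJSX: children ADEG:{A,G}, JSX:{C,G,T} ∩→ {G}; cost 0
[col 2] AG: children A:{T}, G:{T} ∩→ {T}; cost 0
[col 2] ADG: children AG:{T}, D:{C} ∪→ {C,T}; cost 1
[col 2] ADEG: children ADG:{C,T}, E:{C} ∩→ {C}; cost 0
[col 2] SX: children S:{A}, X:{G} ∪→ {A,G}; cost 1
[col 2] JSX: children J:{T}, SX:{A,G} ∪→ {A,G,T}; cost 1
[col 2] ADEGJSX: children ADEG:{C}, JSX:{A,G,T} ∪→ {A,C,G,T}; cost 1
[col 3] AG: children A:{G}, G:{C} ∪→ {C,G}; cost 1
[col 3] ADG: children AG:{C,G}, D:{T} ∪→ {C,G,T}; cost 1
[col 3] ADEG: children ADG:{C,G,T}, E:{G} ∩→ {G}; cost 0
[col 3] SX: children S:{C}, X:{T} ∪→ {C,T}; cost 1
[col 3] JSX: children J:{A}, SX:{C,T} ∪→ {A,C,T}; cost 1
[col 3] ADEGJSX: children ADEG:{G}, JSX:{A,C,T} ∪→ {A,C,G,T}; cost 1
[col 4] AG: children A:{A}, G:{C} ∪→ {A,C}; cost 1
[col 4] ADG: children AG:{A,C}, D:{T} ∪→ {A,C,T}; cost 1
[col 4] ADEG: children ADG:{A,C,T}, E:{A} ∩→ {A}; cost 0
[col 4] SX: children S:{A}, X:{C} ∪→ {A,C}; cost 1
[col 4] JSX: children J:{G}, SX:{A,C} ∪→ {A,C,G}; cost 1
[col 4] ADEGJSX: children ADEG:{A}, JSX:{A,C,G} ∩→ {A}; cost 0
[col 5] AG: children A:{A}, G:{G} ∪→ {A,G}; cost 1
[col 5] ADG: children AG:{A,G}, D:{G} ∩→ {G}; cost 0
[col 5] ADEG: children ADG:{G}, E:{A} ∪→ {A,G}; cost 1
[col 5] SX: children S:{A}, X:{G} ∪→ {A,G}; cost 1
[col 5] JSX: children J:{T}, SX:{A,G} ∪→ {A,G,T}; cost 1
[col 5] ADEGJSX: children ADEG:{A,G}, JSX:{A,G,T} ∩→ {A,G}; cost 0
[col 6] AG: children A:{T}, G:{A} ∪→ {A,T}; cost 1
[col 6] ADG: children AG:{A,T}, D:{T} ∩→ {T}; cost 0
[col 6] ADEG: children ADG:{T}, E:{T} ∩→ {T}; cost 0
[col 6] SX: children S:{G}, X:{C} ∪→ {C,G}; cost 1
[col 6] JSX: children J:{T}, SX:{C,G} ∪→ {C,G,T}; cost 1
[col 6] ADEGJSX: children ADEG:{T}, JSX:{C,G,T} ∩→ {T}; cost 0
per-site changes: [3, 3, 4, 5, 4, 4, 3]; total = 26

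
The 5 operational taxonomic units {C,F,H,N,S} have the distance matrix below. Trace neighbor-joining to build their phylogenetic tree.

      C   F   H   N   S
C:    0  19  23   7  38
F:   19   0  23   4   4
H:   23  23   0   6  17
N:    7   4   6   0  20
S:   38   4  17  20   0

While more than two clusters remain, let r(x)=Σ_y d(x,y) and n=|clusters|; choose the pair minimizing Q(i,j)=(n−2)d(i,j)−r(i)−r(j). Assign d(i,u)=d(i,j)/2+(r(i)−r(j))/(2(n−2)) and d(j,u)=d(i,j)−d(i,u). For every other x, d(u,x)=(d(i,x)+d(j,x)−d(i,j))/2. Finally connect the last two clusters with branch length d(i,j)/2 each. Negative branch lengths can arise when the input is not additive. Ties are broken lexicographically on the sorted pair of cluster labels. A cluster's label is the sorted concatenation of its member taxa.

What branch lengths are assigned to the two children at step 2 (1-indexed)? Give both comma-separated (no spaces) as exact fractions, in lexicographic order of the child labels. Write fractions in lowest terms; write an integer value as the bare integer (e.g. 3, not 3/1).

1. join F+S (d=4, Q=-117) ⇒ FS; edges |F|=-17/6, |S|=41/6
  updated: d(C,FS)=53/2, d(FS,H)=18, d(FS,N)=10
2. join C+N (d=7, Q=-131/2) ⇒ CN; edges |C|=95/8, |N|=-39/8
  updated: d(CN,FS)=59/4, d(CN,H)=11
3. join CN+FS (d=59/4, Q=-175/4) ⇒ CFNS; edges |CN|=31/8, |FS|=87/8
  updated: d(CFNS,H)=57/8
4. join CFNS+H (d=57/8) ⇒ CFHNS; edges |CFNS|=57/16, |H|=57/16
final tree: (((C:95/8,N:-39/8):31/8,(F:-17/6,S:41/6):87/8):57/16,H:57/16)
total length: 263/8

95/8,-39/8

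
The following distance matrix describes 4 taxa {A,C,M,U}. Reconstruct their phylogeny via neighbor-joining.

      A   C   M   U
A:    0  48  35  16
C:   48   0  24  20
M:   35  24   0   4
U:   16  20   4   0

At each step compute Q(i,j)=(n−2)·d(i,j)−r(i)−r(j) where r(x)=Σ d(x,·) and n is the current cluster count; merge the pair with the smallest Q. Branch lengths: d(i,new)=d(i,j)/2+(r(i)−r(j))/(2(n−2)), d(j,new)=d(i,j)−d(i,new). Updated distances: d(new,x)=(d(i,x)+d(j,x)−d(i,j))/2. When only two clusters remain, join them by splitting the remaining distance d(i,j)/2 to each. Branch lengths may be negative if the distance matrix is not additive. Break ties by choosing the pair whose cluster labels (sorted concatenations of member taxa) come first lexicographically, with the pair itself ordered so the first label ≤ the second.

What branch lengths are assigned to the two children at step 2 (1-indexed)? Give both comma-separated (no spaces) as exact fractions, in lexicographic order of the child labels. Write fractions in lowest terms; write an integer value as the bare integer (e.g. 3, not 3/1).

27/4,77/4

step 1: merge (A,U) at d=16, Q=-107; branch lengths A→91/4, U→-27/4; new cluster AU
  updated: d(AU,C)=26, d(AU,M)=23/2
step 2: merge (AU,C) at d=26, Q=-123/2; branch lengths AU→27/4, C→77/4; new cluster ACU
  updated: d(ACU,M)=19/4
step 3: merge (ACU,M) at d=19/4; branch lengths ACU→19/8, M→19/8; new cluster ACMU
final tree: (((A:91/4,U:-27/4):27/4,C:77/4):19/8,M:19/8)
total length: 187/4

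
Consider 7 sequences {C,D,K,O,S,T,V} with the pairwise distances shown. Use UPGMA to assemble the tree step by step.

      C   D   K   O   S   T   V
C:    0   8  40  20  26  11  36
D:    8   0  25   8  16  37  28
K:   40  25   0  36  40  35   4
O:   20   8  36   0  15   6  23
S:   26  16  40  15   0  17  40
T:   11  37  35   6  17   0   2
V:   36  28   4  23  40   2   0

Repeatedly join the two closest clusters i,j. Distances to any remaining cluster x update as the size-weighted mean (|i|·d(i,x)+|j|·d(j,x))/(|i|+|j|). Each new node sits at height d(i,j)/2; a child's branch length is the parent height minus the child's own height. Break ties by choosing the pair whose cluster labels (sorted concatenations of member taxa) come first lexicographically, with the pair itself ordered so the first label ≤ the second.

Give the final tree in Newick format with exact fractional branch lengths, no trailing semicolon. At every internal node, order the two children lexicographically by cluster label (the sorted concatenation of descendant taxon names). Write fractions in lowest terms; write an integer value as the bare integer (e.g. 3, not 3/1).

((((C:4,D:4):3,O:7):5/2,S:19/2):37/8,(K:39/4,(T:1,V:1):35/4):35/8)

iteration 1: select T,V (d=2); attach at lengths (1, 1); label the merged cluster TV
  updated: d(C,TV)=47/2, d(D,TV)=65/2, d(K,TV)=39/2, d(O,TV)=29/2, d(S,TV)=57/2
iteration 2: select C,D (d=8); attach at lengths (4, 4); label the merged cluster CD
  updated: d(CD,K)=65/2, d(CD,O)=14, d(CD,S)=21, d(CD,TV)=28
iteration 3: select CD,O (d=14); attach at lengths (3, 7); label the merged cluster CDO
  updated: d(CDO,K)=101/3, d(CDO,S)=19, d(CDO,TV)=47/2
iteration 4: select CDO,S (d=19); attach at lengths (5/2, 19/2); label the merged cluster CDOS
  updated: d(CDOS,K)=141/4, d(CDOS,TV)=99/4
iteration 5: select K,TV (d=39/2); attach at lengths (39/4, 35/4); label the merged cluster KTV
  updated: d(CDOS,KTV)=113/4
iteration 6: select CDOS,KTV (d=113/4); attach at lengths (37/8, 35/8); label the merged cluster CDKOSTV
final tree: ((((C:4,D:4):3,O:7):5/2,S:19/2):37/8,(K:39/4,(T:1,V:1):35/4):35/8)
total length: 119/2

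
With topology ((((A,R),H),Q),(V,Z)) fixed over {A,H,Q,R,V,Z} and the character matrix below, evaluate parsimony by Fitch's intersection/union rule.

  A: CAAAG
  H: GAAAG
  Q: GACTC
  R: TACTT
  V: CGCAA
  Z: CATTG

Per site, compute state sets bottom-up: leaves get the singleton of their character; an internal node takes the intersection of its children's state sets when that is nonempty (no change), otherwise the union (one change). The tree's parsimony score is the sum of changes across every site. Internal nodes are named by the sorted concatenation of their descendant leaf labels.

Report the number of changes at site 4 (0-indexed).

3

[col 0] AR: children A:{C}, R:{T} ∪→ {C,T}; cost 1
[col 0] AHR: children AR:{C,T}, H:{G} ∪→ {C,G,T}; cost 1
[col 0] AHQR: children AHR:{C,G,T}, Q:{G} ∩→ {G}; cost 0
[col 0] VZ: children V:{C}, Z:{C} ∩→ {C}; cost 0
[col 0] AHQRVZ: children AHQR:{G}, VZ:{C} ∪→ {C,G}; cost 1
[col 1] AR: children A:{A}, R:{A} ∩→ {A}; cost 0
[col 1] AHR: children AR:{A}, H:{A} ∩→ {A}; cost 0
[col 1] AHQR: children AHR:{A}, Q:{A} ∩→ {A}; cost 0
[col 1] VZ: children V:{G}, Z:{A} ∪→ {A,G}; cost 1
[col 1] AHQRVZ: children AHQR:{A}, VZ:{A,G} ∩→ {A}; cost 0
[col 2] AR: children A:{A}, R:{C} ∪→ {A,C}; cost 1
[col 2] AHR: children AR:{A,C}, H:{A} ∩→ {A}; cost 0
[col 2] AHQR: children AHR:{A}, Q:{C} ∪→ {A,C}; cost 1
[col 2] VZ: children V:{C}, Z:{T} ∪→ {C,T}; cost 1
[col 2] AHQRVZ: children AHQR:{A,C}, VZ:{C,T} ∩→ {C}; cost 0
[col 3] AR: children A:{A}, R:{T} ∪→ {A,T}; cost 1
[col 3] AHR: children AR:{A,T}, H:{A} ∩→ {A}; cost 0
[col 3] AHQR: children AHR:{A}, Q:{T} ∪→ {A,T}; cost 1
[col 3] VZ: children V:{A}, Z:{T} ∪→ {A,T}; cost 1
[col 3] AHQRVZ: children AHQR:{A,T}, VZ:{A,T} ∩→ {A,T}; cost 0
[col 4] AR: children A:{G}, R:{T} ∪→ {G,T}; cost 1
[col 4] AHR: children AR:{G,T}, H:{G} ∩→ {G}; cost 0
[col 4] AHQR: children AHR:{G}, Q:{C} ∪→ {C,G}; cost 1
[col 4] VZ: children V:{A}, Z:{G} ∪→ {A,G}; cost 1
[col 4] AHQRVZ: children AHQR:{C,G}, VZ:{A,G} ∩→ {G}; cost 0
per-site changes: [3, 1, 3, 3, 3]; total = 13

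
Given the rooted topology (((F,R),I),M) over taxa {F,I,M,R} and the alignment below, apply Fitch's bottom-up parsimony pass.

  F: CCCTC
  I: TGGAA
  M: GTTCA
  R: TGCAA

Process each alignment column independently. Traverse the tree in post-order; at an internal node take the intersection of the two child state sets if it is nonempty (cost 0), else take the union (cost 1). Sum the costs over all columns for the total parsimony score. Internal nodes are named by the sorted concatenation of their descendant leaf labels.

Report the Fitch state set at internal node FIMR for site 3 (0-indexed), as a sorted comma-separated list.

A,C

[col 0] FR: children F:{C}, R:{T} ∪→ {C,T}; cost 1
[col 0] FIR: children FR:{C,T}, I:{T} ∩→ {T}; cost 0
[col 0] FIMR: children FIR:{T}, M:{G} ∪→ {G,T}; cost 1
[col 1] FR: children F:{C}, R:{G} ∪→ {C,G}; cost 1
[col 1] FIR: children FR:{C,G}, I:{G} ∩→ {G}; cost 0
[col 1] FIMR: children FIR:{G}, M:{T} ∪→ {G,T}; cost 1
[col 2] FR: children F:{C}, R:{C} ∩→ {C}; cost 0
[col 2] FIR: children FR:{C}, I:{G} ∪→ {C,G}; cost 1
[col 2] FIMR: children FIR:{C,G}, M:{T} ∪→ {C,G,T}; cost 1
[col 3] FR: children F:{T}, R:{A} ∪→ {A,T}; cost 1
[col 3] FIR: children FR:{A,T}, I:{A} ∩→ {A}; cost 0
[col 3] FIMR: children FIR:{A}, M:{C} ∪→ {A,C}; cost 1
[col 4] FR: children F:{C}, R:{A} ∪→ {A,C}; cost 1
[col 4] FIR: children FR:{A,C}, I:{A} ∩→ {A}; cost 0
[col 4] FIMR: children FIR:{A}, M:{A} ∩→ {A}; cost 0
per-site changes: [2, 2, 2, 2, 1]; total = 9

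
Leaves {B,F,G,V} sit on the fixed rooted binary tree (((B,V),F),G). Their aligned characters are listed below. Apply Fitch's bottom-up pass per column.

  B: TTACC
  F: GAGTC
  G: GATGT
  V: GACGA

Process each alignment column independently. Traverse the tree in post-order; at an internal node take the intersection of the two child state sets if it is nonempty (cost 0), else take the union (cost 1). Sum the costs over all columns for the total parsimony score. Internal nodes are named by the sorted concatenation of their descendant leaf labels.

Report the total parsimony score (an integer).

BV@0: {T} ∪ {G} = {G,T} (union, +1)
BFV@0: {G,T} ∩ {G} = {G} (intersection, +0)
BFGV@0: {G} ∩ {G} = {G} (intersection, +0)
BV@1: {T} ∪ {A} = {A,T} (union, +1)
BFV@1: {A,T} ∩ {A} = {A} (intersection, +0)
BFGV@1: {A} ∩ {A} = {A} (intersection, +0)
BV@2: {A} ∪ {C} = {A,C} (union, +1)
BFV@2: {A,C} ∪ {G} = {A,C,G} (union, +1)
BFGV@2: {A,C,G} ∪ {T} = {A,C,G,T} (union, +1)
BV@3: {C} ∪ {G} = {C,G} (union, +1)
BFV@3: {C,G} ∪ {T} = {C,G,T} (union, +1)
BFGV@3: {C,G,T} ∩ {G} = {G} (intersection, +0)
BV@4: {C} ∪ {A} = {A,C} (union, +1)
BFV@4: {A,C} ∩ {C} = {C} (intersection, +0)
BFGV@4: {C} ∪ {T} = {C,T} (union, +1)
per-site changes: [1, 1, 3, 2, 2]; total = 9

9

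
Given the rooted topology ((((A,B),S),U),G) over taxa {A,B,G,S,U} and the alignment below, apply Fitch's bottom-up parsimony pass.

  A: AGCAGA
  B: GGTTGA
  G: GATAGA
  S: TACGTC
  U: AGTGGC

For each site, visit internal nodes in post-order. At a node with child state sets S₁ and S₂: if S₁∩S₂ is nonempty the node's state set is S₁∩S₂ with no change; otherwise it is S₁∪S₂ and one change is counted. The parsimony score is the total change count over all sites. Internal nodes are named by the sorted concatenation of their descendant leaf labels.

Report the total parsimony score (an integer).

site 0, node AB: A={A} ∪ B={G} → {A,G} (+1)
site 0, node ABS: AB={A,G} ∪ S={T} → {A,G,T} (+1)
site 0, node ABSU: ABS={A,G,T} ∩ U={A} → {A} (+0)
site 0, node ABGSU: ABSU={A} ∪ G={G} → {A,G} (+1)
site 1, node AB: A={G} ∩ B={G} → {G} (+0)
site 1, node ABS: AB={G} ∪ S={A} → {A,G} (+1)
site 1, node ABSU: ABS={A,G} ∩ U={G} → {G} (+0)
site 1, node ABGSU: ABSU={G} ∪ G={A} → {A,G} (+1)
site 2, node AB: A={C} ∪ B={T} → {C,T} (+1)
site 2, node ABS: AB={C,T} ∩ S={C} → {C} (+0)
site 2, node ABSU: ABS={C} ∪ U={T} → {C,T} (+1)
site 2, node ABGSU: ABSU={C,T} ∩ G={T} → {T} (+0)
site 3, node AB: A={A} ∪ B={T} → {A,T} (+1)
site 3, node ABS: AB={A,T} ∪ S={G} → {A,G,T} (+1)
site 3, node ABSU: ABS={A,G,T} ∩ U={G} → {G} (+0)
site 3, node ABGSU: ABSU={G} ∪ G={A} → {A,G} (+1)
site 4, node AB: A={G} ∩ B={G} → {G} (+0)
site 4, node ABS: AB={G} ∪ S={T} → {G,T} (+1)
site 4, node ABSU: ABS={G,T} ∩ U={G} → {G} (+0)
site 4, node ABGSU: ABSU={G} ∩ G={G} → {G} (+0)
site 5, node AB: A={A} ∩ B={A} → {A} (+0)
site 5, node ABS: AB={A} ∪ S={C} → {A,C} (+1)
site 5, node ABSU: ABS={A,C} ∩ U={C} → {C} (+0)
site 5, node ABGSU: ABSU={C} ∪ G={A} → {A,C} (+1)
per-site changes: [3, 2, 2, 3, 1, 2]; total = 13

13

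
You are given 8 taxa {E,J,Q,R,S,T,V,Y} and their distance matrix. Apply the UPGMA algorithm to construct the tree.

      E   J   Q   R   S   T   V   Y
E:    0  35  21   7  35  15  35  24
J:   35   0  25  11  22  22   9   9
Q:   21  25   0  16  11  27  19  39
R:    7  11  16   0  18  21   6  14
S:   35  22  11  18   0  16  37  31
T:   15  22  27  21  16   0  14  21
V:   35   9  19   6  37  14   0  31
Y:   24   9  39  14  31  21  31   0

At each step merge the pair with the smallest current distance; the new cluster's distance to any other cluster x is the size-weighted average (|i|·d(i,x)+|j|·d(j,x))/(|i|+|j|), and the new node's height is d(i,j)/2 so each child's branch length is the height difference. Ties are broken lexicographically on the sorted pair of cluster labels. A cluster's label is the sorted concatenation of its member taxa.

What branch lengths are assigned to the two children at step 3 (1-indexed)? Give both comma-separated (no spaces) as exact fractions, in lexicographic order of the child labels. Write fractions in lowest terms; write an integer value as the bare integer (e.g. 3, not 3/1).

11/2,11/2

step 1: merge (R,V) at d=6; branch lengths R→3, V→3; new cluster RV
  updated: d(E,RV)=21, d(J,RV)=10, d(Q,RV)=35/2, d(RV,S)=55/2, d(RV,T)=35/2, d(RV,Y)=45/2
step 2: merge (J,Y) at d=9; branch lengths J→9/2, Y→9/2; new cluster JY
  updated: d(E,JY)=59/2, d(JY,Q)=32, d(JY,RV)=65/4, d(JY,S)=53/2, d(JY,T)=43/2
step 3: merge (Q,S) at d=11; branch lengths Q→11/2, S→11/2; new cluster QS
  updated: d(E,QS)=28, d(JY,QS)=117/4, d(QS,RV)=45/2, d(QS,T)=43/2
step 4: merge (E,T) at d=15; branch lengths E→15/2, T→15/2; new cluster ET
  updated: d(ET,JY)=51/2, d(ET,QS)=99/4, d(ET,RV)=77/4
step 5: merge (JY,RV) at d=65/4; branch lengths JY→29/8, RV→41/8; new cluster JRVY
  updated: d(ET,JRVY)=179/8, d(JRVY,QS)=207/8
step 6: merge (ET,JRVY) at d=179/8; branch lengths ET→59/16, JRVY→49/16; new cluster EJRTVY
  updated: d(EJRTVY,QS)=51/2
step 7: merge (EJRTVY,QS) at d=51/2; branch lengths EJRTVY→25/16, QS→29/4; new cluster EJQRSTVY
final tree: (((E:15/2,T:15/2):59/16,((J:9/2,Y:9/2):29/8,(R:3,V:3):41/8):49/16):25/16,(Q:11/2,S:11/2):29/4)
total length: 1045/16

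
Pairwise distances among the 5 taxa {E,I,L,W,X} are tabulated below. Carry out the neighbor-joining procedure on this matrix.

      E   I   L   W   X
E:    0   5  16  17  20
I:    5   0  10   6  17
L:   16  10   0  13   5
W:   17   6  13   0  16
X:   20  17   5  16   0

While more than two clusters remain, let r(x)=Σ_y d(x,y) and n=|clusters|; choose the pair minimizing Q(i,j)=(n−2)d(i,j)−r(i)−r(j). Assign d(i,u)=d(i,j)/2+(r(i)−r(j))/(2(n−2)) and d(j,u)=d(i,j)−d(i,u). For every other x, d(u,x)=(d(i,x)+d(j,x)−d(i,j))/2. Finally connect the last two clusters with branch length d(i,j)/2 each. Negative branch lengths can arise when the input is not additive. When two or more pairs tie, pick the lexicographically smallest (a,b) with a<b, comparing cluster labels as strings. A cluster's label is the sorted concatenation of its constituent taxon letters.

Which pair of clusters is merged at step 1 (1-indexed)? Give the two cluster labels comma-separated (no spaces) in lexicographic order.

L,X

1. join L+X (d=5, Q=-87) ⇒ LX; edges |L|=1/6, |X|=29/6
  updated: d(E,LX)=31/2, d(I,LX)=11, d(LX,W)=12
2. join E+I (d=5, Q=-99/2) ⇒ EI; edges |E|=51/8, |I|=-11/8
  updated: d(EI,LX)=43/4, d(EI,W)=9
3. join EI+LX (d=43/4, Q=-127/4) ⇒ EILX; edges |EI|=31/8, |LX|=55/8
  updated: d(EILX,W)=41/8
4. join EILX+W (d=41/8) ⇒ EILWX; edges |EILX|=41/16, |W|=41/16
final tree: (((E:51/8,I:-11/8):31/8,(L:1/6,X:29/6):55/8):41/16,W:41/16)
total length: 207/8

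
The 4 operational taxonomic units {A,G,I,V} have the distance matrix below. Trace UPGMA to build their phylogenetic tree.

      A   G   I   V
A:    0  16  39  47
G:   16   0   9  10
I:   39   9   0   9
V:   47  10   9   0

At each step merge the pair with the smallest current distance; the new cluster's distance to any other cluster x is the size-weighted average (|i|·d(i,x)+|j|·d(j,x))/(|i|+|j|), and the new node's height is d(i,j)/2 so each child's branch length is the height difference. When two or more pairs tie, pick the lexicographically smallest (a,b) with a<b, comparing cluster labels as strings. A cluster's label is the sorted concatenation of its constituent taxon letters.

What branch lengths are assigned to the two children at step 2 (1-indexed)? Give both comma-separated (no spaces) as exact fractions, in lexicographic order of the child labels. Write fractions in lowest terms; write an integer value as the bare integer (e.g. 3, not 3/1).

1/4,19/4

1. join G+I (d=9) ⇒ GI; edges |G|=9/2, |I|=9/2
  updated: d(A,GI)=55/2, d(GI,V)=19/2
2. join GI+V (d=19/2) ⇒ GIV; edges |GI|=1/4, |V|=19/4
  updated: d(A,GIV)=34
3. join A+GIV (d=34) ⇒ AGIV; edges |A|=17, |GIV|=49/4
final tree: (A:17,((G:9/2,I:9/2):1/4,V:19/4):49/4)
total length: 173/4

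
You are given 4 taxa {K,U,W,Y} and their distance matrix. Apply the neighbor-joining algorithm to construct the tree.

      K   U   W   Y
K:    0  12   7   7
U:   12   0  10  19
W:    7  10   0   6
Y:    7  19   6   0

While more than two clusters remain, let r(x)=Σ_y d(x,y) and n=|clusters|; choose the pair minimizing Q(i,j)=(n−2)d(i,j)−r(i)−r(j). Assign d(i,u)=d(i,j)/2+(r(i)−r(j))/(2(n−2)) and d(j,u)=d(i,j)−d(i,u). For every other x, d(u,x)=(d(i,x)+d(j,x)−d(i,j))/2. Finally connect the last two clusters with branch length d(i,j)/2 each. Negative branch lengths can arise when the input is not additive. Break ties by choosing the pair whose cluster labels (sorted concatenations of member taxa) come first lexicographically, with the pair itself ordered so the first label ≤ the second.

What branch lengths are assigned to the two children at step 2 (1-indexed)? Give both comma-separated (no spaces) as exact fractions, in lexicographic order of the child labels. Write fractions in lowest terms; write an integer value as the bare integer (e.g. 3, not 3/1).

5/2,19/2

step 1: merge (K,Y) at d=7, Q=-44; branch lengths K→2, Y→5; new cluster KY
  updated: d(KY,U)=12, d(KY,W)=3
step 2: merge (KY,U) at d=12, Q=-25; branch lengths KY→5/2, U→19/2; new cluster KUY
  updated: d(KUY,W)=1/2
step 3: merge (KUY,W) at d=1/2; branch lengths KUY→1/4, W→1/4; new cluster KUWY
final tree: (((K:2,Y:5):5/2,U:19/2):1/4,W:1/4)
total length: 39/2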